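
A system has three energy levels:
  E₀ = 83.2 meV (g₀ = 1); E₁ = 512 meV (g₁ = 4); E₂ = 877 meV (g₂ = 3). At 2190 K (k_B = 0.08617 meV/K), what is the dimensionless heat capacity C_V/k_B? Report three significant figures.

k_BT = 0.08617 × 2190 K = 188.71 meV.
Eᵢ/kT = 0.44089, 2.7132, 4.6473.
Z = Σ gᵢe^(−Eᵢ/kT) = 1·e^(−0.44089) + 4·e^(−2.7132) + 3·e^(−4.6473) = 0.64346 + 0.26530 + 0.028762 = 0.93752.
⟨E⟩ = 228.90 meV, ⟨E²⟩ = 102530 meV².
C_V/k_B = (⟨E²⟩ − ⟨E⟩²)/(kT)² = (102530 − 52395)/35611 = 1.41.

1.41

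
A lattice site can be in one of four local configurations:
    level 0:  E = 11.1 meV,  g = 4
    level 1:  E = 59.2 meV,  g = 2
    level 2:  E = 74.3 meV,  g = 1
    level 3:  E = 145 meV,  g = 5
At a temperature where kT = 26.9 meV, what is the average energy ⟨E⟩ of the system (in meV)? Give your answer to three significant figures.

17.1 meV

Eᵢ/kT = 0.41264, 2.2007, 2.7621, 5.3903.
Z = Σ gᵢe^(−Eᵢ/kT) = 4·e^(−0.41264) + 2·e^(−2.2007) + 1·e^(−2.7621) + 5·e^(−5.3903) = 2.6476 + 0.22145 + 0.063159 + 0.022803 = 2.9550.
⟨E⟩ = Σ Eᵢ gᵢe^(−Eᵢ/kT) / Z = (11.1·2.6476 + 59.2·0.22145 + 74.3·0.063159 + 145·0.022803) / 2.9550 = 17.1 meV.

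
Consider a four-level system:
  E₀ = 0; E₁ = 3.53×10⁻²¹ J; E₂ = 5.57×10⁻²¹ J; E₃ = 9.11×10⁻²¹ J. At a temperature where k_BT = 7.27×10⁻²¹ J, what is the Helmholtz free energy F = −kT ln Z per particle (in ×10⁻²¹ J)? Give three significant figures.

Eᵢ/kT = 0, 0.48556, 0.76616, 1.2531.
Z = Σ e^(−Eᵢ/kT) = e^(−0) + e^(−0.48556) + e^(−0.76616) + e^(−1.2531) = 1.0000 + 0.61535 + 0.46479 + 0.28562 = 2.3658.
F = −kT ln Z = −7.27 × ln(2.3658) = −7.27 × 0.86112 = -6.26 ×10⁻²¹ J.

-6.26 ×10⁻²¹ J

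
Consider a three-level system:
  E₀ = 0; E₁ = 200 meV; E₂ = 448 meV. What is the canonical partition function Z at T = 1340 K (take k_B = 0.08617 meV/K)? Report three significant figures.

k_BT = 0.08617 × 1340 K = 115.47 meV.
Eᵢ/kT = 0, 1.7321, 3.8798.
Z = Σ e^(−Eᵢ/kT) = e^(−0) + e^(−1.7321) + e^(−3.8798) = 1.0000 + 0.17691 + 0.020655 = 1.1976.

Z = 1.20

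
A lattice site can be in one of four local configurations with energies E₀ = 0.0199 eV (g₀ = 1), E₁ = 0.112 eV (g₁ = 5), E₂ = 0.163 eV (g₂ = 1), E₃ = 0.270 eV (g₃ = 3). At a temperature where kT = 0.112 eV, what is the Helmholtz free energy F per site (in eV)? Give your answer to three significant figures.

Eᵢ/kT = 0.17768, 1.0000, 1.4554, 2.4107.
Z = Σ gᵢe^(−Eᵢ/kT) = 1·e^(−0.17768) + 5·e^(−1.0000) + 1·e^(−1.4554) + 3·e^(−2.4107) = 0.83721 + 1.8394 + 0.23331 + 0.26926 = 3.1792.
F = −kT ln Z = −0.112 × ln(3.1792) = −0.112 × 1.1566 = -0.130 eV.

-0.130 eV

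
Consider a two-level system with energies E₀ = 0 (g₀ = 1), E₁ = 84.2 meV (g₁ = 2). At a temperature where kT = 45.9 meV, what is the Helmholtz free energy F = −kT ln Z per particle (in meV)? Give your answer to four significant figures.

-12.72 meV

Eᵢ/kT = 0, 1.83442.
Z = Σ gᵢe^(−Eᵢ/kT) = 1·e^(−0) + 2·e^(−1.83442) = 1.00000 + 0.319412 = 1.31941.
F = −kT ln Z = −45.9 × ln(1.31941) = −45.9 × 0.277185 = -12.72 meV.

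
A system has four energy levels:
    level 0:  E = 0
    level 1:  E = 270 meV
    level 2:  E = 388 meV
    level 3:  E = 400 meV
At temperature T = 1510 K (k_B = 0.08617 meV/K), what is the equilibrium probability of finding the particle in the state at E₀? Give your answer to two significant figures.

k_BT = 0.08617 × 1510 K = 130.1 meV.
Eᵢ/kT = 0, 2.075, 2.982, 3.075.
Z = Σ e^(−Eᵢ/kT) = e^(−0) + e^(−2.075) + e^(−2.982) + e^(−3.075) = 1.000 + 0.1256 + 0.05069 + 0.04619 = 1.222.
P₀ = e^(−E₀/kT) / Z = 1.000/1.222 = 0.82.

0.82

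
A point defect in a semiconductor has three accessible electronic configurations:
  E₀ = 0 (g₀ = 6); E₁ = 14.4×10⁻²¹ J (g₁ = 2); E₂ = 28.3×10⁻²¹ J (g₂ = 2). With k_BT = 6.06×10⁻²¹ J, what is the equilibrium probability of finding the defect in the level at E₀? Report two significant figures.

0.97

Eᵢ/kT = 0, 2.376, 4.670.
Z = Σ gᵢe^(−Eᵢ/kT) = 6·e^(−0) + 2·e^(−2.376) + 2·e^(−4.670) = 6.000 + 0.1858 + 0.01874 = 6.205.
P₀ = g₀ e^(−E₀/kT) / Z = 6.000/6.205 = 0.97.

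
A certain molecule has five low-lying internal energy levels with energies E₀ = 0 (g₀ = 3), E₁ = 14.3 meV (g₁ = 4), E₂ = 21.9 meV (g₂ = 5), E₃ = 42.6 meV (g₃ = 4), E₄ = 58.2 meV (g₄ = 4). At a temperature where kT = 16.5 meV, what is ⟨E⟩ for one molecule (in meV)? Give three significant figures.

11.3 meV

Eᵢ/kT = 0, 0.86667, 1.3273, 2.5818, 3.5273.
Z = Σ gᵢe^(−Eᵢ/kT) = 3·e^(−0) + 4·e^(−0.86667) + 5·e^(−1.3273) + 4·e^(−2.5818) + 4·e^(−3.5273) = 3.0000 + 1.6814 + 1.3260 + 0.30255 + 0.11754 = 6.4275.
⟨E⟩ = Σ Eᵢ gᵢe^(−Eᵢ/kT) / Z = (0·3.0000 + 14.3·1.6814 + 21.9·1.3260 + 42.6·0.30255 + 58.2·0.11754) / 6.4275 = 11.3 meV.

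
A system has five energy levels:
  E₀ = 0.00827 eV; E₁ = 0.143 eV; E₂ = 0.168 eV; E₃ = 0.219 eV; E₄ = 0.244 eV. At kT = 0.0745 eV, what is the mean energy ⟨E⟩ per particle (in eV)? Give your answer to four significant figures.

Eᵢ/kT = 0.111007, 1.91946, 2.25503, 2.93960, 3.27517.
Z = Σ e^(−Eᵢ/kT) = e^(−0.111007) + e^(−1.91946) + e^(−2.25503) + e^(−2.93960) + e^(−3.27517) = 0.894932 + 0.146686 + 0.104870 + 0.0528869 + 0.0378104 = 1.23719.
⟨E⟩ = Σ Eᵢ e^(−Eᵢ/kT) / Z = (0.00827·0.894932 + 0.143·0.146686 + 0.168·0.104870 + 0.219·0.0528869 + 0.244·0.0378104) / 1.23719 = 0.05400 eV.

0.05400 eV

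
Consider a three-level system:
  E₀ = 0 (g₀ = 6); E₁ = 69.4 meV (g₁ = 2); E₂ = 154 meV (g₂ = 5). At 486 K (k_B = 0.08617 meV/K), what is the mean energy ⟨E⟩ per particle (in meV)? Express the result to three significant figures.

k_BT = 0.08617 × 486 K = 41.879 meV.
Eᵢ/kT = 0, 1.6572, 3.6773.
Z = Σ gᵢe^(−Eᵢ/kT) = 6·e^(−0) + 2·e^(−1.6572) + 5·e^(−3.6773) = 6.0000 + 0.38134 + 0.12646 = 6.5078.
⟨E⟩ = Σ Eᵢ gᵢe^(−Eᵢ/kT) / Z = (0·6.0000 + 69.4·0.38134 + 154·0.12646) / 6.5078 = 7.06 meV.

7.06 meV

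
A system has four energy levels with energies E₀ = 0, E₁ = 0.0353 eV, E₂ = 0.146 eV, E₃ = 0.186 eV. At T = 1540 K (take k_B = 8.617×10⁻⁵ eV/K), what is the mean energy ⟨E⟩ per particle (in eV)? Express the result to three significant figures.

0.0518 eV

k_BT = 8.617×10⁻⁵ × 1540 K = 0.13270 eV.
Eᵢ/kT = 0, 0.26601, 1.1002, 1.4017.
Z = Σ e^(−Eᵢ/kT) = e^(−0) + e^(−0.26601) + e^(−1.1002) + e^(−1.4017) = 1.0000 + 0.76643 + 0.33280 + 0.24618 = 2.3454.
⟨E⟩ = Σ Eᵢ e^(−Eᵢ/kT) / Z = (0·1.0000 + 0.0353·0.76643 + 0.146·0.33280 + 0.186·0.24618) / 2.3454 = 0.0518 eV.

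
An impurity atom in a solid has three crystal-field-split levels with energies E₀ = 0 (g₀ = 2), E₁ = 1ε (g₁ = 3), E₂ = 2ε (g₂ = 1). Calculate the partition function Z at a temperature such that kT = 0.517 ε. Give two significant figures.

Eᵢ/kT = 0, 1.934, 3.868.
Z = Σ gᵢe^(−Eᵢ/kT) = 2·e^(−0) + 3·e^(−1.934) + 1·e^(−3.868) = 2.000 + 0.4337 + 0.02090 = 2.455.

Z = 2.5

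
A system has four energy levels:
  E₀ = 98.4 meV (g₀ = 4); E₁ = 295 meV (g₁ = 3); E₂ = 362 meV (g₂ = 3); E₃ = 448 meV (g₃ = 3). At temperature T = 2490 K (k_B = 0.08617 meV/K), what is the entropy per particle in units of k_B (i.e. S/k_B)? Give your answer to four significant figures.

2.368

k_BT = 0.08617 × 2490 K = 214.563 meV.
Eᵢ/kT = 0.458607, 1.37489, 1.68715, 2.08796.
Z = Σ gᵢe^(−Eᵢ/kT) = 4·e^(−0.458607) + 3·e^(−1.37489) + 3·e^(−1.68715) + 3·e^(−2.08796) = 2.52865 + 0.758602 + 0.555138 + 0.371819 = 4.21421.
⟨E⟩ = Σ EᵢPᵢ = 199.359 meV.
S/k_B = ln Z + ⟨E⟩/kT = ln(4.21421) + 199.359/214.563 = 1.43846 + 0.929140 = 2.368.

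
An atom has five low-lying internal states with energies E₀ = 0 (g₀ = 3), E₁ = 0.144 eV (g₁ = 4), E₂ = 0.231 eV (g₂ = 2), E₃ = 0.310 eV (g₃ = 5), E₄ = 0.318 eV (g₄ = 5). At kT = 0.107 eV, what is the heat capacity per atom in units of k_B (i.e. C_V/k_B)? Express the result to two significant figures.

1.1

Eᵢ/kT = 0, 1.346, 2.159, 2.897, 2.972.
Z = Σ gᵢe^(−Eᵢ/kT) = 3·e^(−0) + 4·e^(−1.346) + 2·e^(−2.159) + 5·e^(−2.897) + 5·e^(−2.972) = 3.000 + 1.041 + 0.2309 + 0.2759 + 0.2560 = 4.804.
⟨E⟩ = 0.07706 eV, ⟨E²⟩ = 0.01797 eV².
C_V/k_B = (⟨E²⟩ − ⟨E⟩²)/(kT)² = (0.01797 − 0.005938)/0.01145 = 1.1.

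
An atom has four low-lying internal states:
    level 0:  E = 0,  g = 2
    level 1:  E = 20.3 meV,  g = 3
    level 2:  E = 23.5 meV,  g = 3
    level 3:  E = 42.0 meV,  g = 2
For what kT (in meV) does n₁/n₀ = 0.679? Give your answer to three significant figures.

n₁/n₀ = (g₁/g₀) exp[−(E₁−E₀)/kT] = 0.679.
⇒ (E₁−E₀)/kT = ln((3/2)/0.679) = ln(2.2091) = 0.79259.
kT = 20.3 meV / 0.79259 = 25.6 meV.

25.6 meV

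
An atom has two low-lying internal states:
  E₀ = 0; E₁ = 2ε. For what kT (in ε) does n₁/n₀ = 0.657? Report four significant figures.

4.761 ε

n₁/n₀ = exp[−(E₁−E₀)/kT] = 0.657.
⇒ (E₁−E₀)/kT = ln(1/0.657) = ln(1.52207) = 0.420071.
kT = 2ε / 0.420071 = 4.761 ε.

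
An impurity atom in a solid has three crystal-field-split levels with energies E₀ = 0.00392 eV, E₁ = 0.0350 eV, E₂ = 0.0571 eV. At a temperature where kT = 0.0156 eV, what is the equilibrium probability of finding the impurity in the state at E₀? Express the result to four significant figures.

0.8551

Eᵢ/kT = 0.251282, 2.24359, 3.66026.
Z = Σ e^(−Eᵢ/kT) = e^(−0.251282) + e^(−2.24359) + e^(−3.66026) = 0.777803 + 0.106077 + 0.0257258 = 0.909606.
P₀ = e^(−E₀/kT) / Z = 0.777803/0.909606 = 0.8551.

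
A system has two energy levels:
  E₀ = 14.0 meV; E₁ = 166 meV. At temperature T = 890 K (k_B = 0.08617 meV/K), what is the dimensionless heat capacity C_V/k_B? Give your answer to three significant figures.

k_BT = 0.08617 × 890 K = 76.691 meV.
Eᵢ/kT = 0.18255, 2.1645.
Z = Σ e^(−Eᵢ/kT) = e^(−0.18255) + e^(−2.1645) = 0.83314 + 0.11481 = 0.94795.
⟨E⟩ = 32.409 meV, ⟨E²⟩ = 3509.7 meV².
C_V/k_B = (⟨E²⟩ − ⟨E⟩²)/(kT)² = (3509.7 − 1050.3)/5881.5 = 0.418.

0.418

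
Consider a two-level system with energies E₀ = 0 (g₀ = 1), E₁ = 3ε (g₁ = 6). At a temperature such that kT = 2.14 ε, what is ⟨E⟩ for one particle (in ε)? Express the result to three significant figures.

Eᵢ/kT = 0, 1.4019.
Z = Σ gᵢe^(−Eᵢ/kT) = 1·e^(−0) + 6·e^(−1.4019) = 1.0000 + 1.4768 = 2.4768.
⟨E⟩ = Σ Eᵢ gᵢe^(−Eᵢ/kT) / Z = (0·1.0000 + 3·1.4768) / 2.4768 = 1.79 ε.

1.79 ε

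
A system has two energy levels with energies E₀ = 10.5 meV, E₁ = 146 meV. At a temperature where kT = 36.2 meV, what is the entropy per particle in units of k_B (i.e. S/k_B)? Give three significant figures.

Eᵢ/kT = 0.29006, 4.0331.
Z = Σ e^(−Eᵢ/kT) = e^(−0.29006) + e^(−4.0331) = 0.74822 + 0.017719 = 0.76594.
⟨E⟩ = Σ EᵢPᵢ = 13.635 meV.
S/k_B = ln Z + ⟨E⟩/kT = ln(0.76594) + 13.635/36.2 = -0.26665 + 0.37666 = 0.110.

0.110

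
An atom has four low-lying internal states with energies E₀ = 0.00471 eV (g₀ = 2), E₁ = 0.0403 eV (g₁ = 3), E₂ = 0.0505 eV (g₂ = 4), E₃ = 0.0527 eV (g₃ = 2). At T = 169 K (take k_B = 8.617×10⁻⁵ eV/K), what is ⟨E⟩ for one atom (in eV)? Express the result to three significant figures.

0.0130 eV

k_BT = 8.617×10⁻⁵ × 169 K = 0.014563 eV.
Eᵢ/kT = 0.32342, 2.7673, 3.4677, 3.6188.
Z = Σ gᵢe^(−Eᵢ/kT) = 2·e^(−0.32342) + 3·e^(−2.7673) + 4·e^(−3.4677) + 2·e^(−3.6188) = 1.4473 + 0.18849 + 0.12475 + 0.053630 = 1.8142.
⟨E⟩ = Σ Eᵢ gᵢe^(−Eᵢ/kT) / Z = (0.00471·1.4473 + 0.0403·0.18849 + 0.0505·0.12475 + 0.0527·0.053630) / 1.8142 = 0.0130 eV.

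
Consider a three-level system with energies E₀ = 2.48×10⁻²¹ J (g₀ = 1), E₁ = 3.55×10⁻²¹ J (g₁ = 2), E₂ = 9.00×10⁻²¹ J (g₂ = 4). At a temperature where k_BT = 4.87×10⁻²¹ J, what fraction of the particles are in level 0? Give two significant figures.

0.27

Eᵢ/kT = 0.5092, 0.7290, 1.848.
Z = Σ gᵢe^(−Eᵢ/kT) = 1·e^(−0.5092) + 2·e^(−0.7290) + 4·e^(−1.848) = 0.6010 + 0.9648 + 0.6302 = 2.196.
P₀ = g₀ e^(−E₀/kT) / Z = 0.6010/2.196 = 0.27.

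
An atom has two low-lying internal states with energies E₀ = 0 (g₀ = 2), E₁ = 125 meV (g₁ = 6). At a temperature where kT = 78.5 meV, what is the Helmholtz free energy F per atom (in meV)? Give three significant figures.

Eᵢ/kT = 0, 1.5924.
Z = Σ gᵢe^(−Eᵢ/kT) = 2·e^(−0) + 6·e^(−1.5924) = 2.0000 + 1.2206 = 3.2206.
F = −kT ln Z = −78.5 × ln(3.2206) = −78.5 × 1.1696 = -91.8 meV.

-91.8 meV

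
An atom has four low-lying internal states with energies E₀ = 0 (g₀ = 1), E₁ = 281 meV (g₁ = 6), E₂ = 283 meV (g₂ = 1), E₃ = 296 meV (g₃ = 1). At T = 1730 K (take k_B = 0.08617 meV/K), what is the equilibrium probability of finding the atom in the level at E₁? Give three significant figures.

k_BT = 0.08617 × 1730 K = 149.07 meV.
Eᵢ/kT = 0, 1.8850, 1.8984, 1.9856.
Z = Σ gᵢe^(−Eᵢ/kT) = 1·e^(−0) + 6·e^(−1.8850) + 1·e^(−1.8984) + 1·e^(−1.9856) = 1.0000 + 0.91097 + 0.14981 + 0.13730 = 2.1981.
P₁ = g₁ e^(−E₁/kT) / Z = 0.91097/2.1981 = 0.414.

0.414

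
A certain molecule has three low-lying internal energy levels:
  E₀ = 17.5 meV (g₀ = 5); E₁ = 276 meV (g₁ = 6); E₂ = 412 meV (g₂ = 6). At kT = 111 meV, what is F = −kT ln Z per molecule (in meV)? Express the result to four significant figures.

Eᵢ/kT = 0.157658, 2.48649, 3.71171.
Z = Σ gᵢe^(−Eᵢ/kT) = 5·e^(−0.157658) + 6·e^(−2.48649) + 6·e^(−3.71171) = 4.27071 + 0.499209 + 0.146614 = 4.91653.
F = −kT ln Z = −111 × ln(4.91653) = −111 × 1.59260 = -176.8 meV.

-176.8 meV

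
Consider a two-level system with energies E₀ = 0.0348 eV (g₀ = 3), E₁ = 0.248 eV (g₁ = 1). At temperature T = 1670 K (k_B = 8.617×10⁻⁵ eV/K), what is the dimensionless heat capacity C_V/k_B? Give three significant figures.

0.144

k_BT = 8.617×10⁻⁵ × 1670 K = 0.14390 eV.
Eᵢ/kT = 0.24183, 1.7234.
Z = Σ gᵢe^(−Eᵢ/kT) = 3·e^(−0.24183) + 1·e^(−1.7234) = 2.3556 + 0.17846 = 2.5341.
⟨E⟩ = 0.049814 eV, ⟨E²⟩ = 0.0054571 eV².
C_V/k_B = (⟨E²⟩ − ⟨E⟩²)/(kT)² = (0.0054571 − 0.0024814)/0.020707 = 0.144.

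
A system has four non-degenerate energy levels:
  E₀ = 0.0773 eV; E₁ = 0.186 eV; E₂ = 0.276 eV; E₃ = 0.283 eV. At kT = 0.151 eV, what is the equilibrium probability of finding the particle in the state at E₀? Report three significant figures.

Eᵢ/kT = 0.51192, 1.2318, 1.8278, 1.8742.
Z = Σ e^(−Eᵢ/kT) = e^(−0.51192) + e^(−1.2318) + e^(−1.8278) + e^(−1.8742) = 0.59934 + 0.29177 + 0.16077 + 0.15348 = 1.2054.
P₀ = e^(−E₀/kT) / Z = 0.59934/1.2054 = 0.497.

0.497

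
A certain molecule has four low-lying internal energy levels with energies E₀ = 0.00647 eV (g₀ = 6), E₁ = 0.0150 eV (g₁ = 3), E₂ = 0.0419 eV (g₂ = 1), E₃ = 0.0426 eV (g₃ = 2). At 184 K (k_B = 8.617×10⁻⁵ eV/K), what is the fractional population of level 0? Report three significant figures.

0.744

k_BT = 8.617×10⁻⁵ × 184 K = 0.015855 eV.
Eᵢ/kT = 0.40807, 0.94607, 2.6427, 2.6868.
Z = Σ gᵢe^(−Eᵢ/kT) = 6·e^(−0.40807) + 3·e^(−0.94607) + 1·e^(−2.6427) + 2·e^(−2.6868) = 3.9896 + 1.1648 + 0.071169 + 0.13620 = 5.3618.
P₀ = g₀ e^(−E₀/kT) / Z = 3.9896/5.3618 = 0.744.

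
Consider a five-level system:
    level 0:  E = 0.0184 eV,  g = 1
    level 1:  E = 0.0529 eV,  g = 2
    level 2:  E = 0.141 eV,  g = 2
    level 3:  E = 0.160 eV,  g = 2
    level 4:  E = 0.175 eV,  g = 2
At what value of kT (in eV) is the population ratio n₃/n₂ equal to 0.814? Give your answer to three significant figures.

0.0923 eV

n₃/n₂ = (g₃/g₂) exp[−(E₃−E₂)/kT] = 0.814.
⇒ (E₃−E₂)/kT = ln((2/2)/0.814) = ln(1.2285) = 0.20579.
kT = 0.019 eV / 0.20579 = 0.0923 eV.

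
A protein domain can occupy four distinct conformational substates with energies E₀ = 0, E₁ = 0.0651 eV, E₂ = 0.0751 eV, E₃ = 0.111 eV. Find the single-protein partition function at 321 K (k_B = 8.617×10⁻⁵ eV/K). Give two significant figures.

Z = 1.2

k_BT = 8.617×10⁻⁵ × 321 K = 0.02766 eV.
Eᵢ/kT = 0, 2.354, 2.715, 4.013.
Z = Σ e^(−Eᵢ/kT) = e^(−0) + e^(−2.354) + e^(−2.715) + e^(−4.013) = 1.000 + 0.09499 + 0.06620 + 0.01808 = 1.179.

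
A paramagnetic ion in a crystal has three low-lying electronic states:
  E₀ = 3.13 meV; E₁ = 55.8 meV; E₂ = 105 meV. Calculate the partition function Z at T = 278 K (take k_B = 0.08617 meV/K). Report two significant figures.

Z = 0.99

k_BT = 0.08617 × 278 K = 23.96 meV.
Eᵢ/kT = 0.1306, 2.329, 4.382.
Z = Σ e^(−Eᵢ/kT) = e^(−0.1306) + e^(−2.329) + e^(−4.382) = 0.8776 + 0.09739 + 0.01250 = 0.9875.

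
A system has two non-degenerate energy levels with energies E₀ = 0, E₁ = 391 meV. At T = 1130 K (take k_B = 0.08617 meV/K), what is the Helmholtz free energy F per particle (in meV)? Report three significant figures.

k_BT = 0.08617 × 1130 K = 97.372 meV.
Eᵢ/kT = 0, 4.0155.
Z = Σ e^(−Eᵢ/kT) = e^(−0) + e^(−4.0155) = 1.0000 + 0.018034 = 1.0180.
F = −kT ln Z = −97.372 × ln(1.0180) = −97.372 × 0.017840 = -1.74 meV.

-1.74 meV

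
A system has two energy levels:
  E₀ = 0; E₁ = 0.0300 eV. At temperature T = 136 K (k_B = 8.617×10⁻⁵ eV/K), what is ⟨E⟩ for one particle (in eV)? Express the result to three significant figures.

0.00215 eV

k_BT = 8.617×10⁻⁵ × 136 K = 0.011719 eV.
Eᵢ/kT = 0, 2.5599.
Z = Σ e^(−Eᵢ/kT) = e^(−0) + e^(−2.5599) = 1.0000 + 0.077312 = 1.0773.
⟨E⟩ = Σ Eᵢ e^(−Eᵢ/kT) / Z = (0·1.0000 + 0.0300·0.077312) / 1.0773 = 0.00215 eV.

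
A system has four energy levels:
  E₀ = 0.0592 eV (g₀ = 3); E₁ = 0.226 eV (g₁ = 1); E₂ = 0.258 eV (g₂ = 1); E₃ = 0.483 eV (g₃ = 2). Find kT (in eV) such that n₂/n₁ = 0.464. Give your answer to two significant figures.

n₂/n₁ = (g₂/g₁) exp[−(E₂−E₁)/kT] = 0.464.
⇒ (E₂−E₁)/kT = ln((1/1)/0.464) = ln(2.155) = 0.7678.
kT = 0.032 eV / 0.7678 = 0.042 eV.

0.042 eV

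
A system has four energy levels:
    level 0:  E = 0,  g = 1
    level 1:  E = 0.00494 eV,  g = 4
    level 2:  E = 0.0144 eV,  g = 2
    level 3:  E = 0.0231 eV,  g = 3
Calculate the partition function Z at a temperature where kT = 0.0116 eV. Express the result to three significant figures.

Z = 4.60

Eᵢ/kT = 0, 0.42586, 1.2414, 1.9914.
Z = Σ gᵢe^(−Eᵢ/kT) = 1·e^(−0) + 4·e^(−0.42586) + 2·e^(−1.2414) + 3·e^(−1.9914) = 1.0000 + 2.6128 + 0.57796 + 0.40951 = 4.6003.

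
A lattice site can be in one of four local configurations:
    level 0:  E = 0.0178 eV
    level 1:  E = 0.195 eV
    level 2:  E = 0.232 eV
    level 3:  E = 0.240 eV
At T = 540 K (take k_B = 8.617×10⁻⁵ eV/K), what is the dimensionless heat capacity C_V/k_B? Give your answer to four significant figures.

0.6711

k_BT = 8.617×10⁻⁵ × 540 K = 0.0465318 eV.
Eᵢ/kT = 0.382534, 4.19068, 4.98584, 5.15776.
Z = Σ e^(−Eᵢ/kT) = e^(−0.382534) + e^(−4.19068) + e^(−4.98584) + e^(−5.15776) = 0.682131 + 0.0151360 + 0.00683404 + 0.00575458 = 0.709856.
⟨E⟩ = 0.0254418 eV, ⟨E²⟩ = 0.00210039 eV².
C_V/k_B = (⟨E²⟩ − ⟨E⟩²)/(kT)² = (0.00210039 − 0.000647285)/0.00216521 = 0.6711.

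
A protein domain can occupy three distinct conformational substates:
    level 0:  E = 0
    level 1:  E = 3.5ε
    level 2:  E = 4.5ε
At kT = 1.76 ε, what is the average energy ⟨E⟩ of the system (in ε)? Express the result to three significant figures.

Eᵢ/kT = 0, 1.9886, 2.5568.
Z = Σ e^(−Eᵢ/kT) = e^(−0) + e^(−1.9886) + e^(−2.5568) = 1.0000 + 0.13689 + 0.077553 = 1.2144.
⟨E⟩ = Σ Eᵢ e^(−Eᵢ/kT) / Z = (0·1.0000 + 3.5·0.13689 + 4.5·0.077553) / 1.2144 = 0.682 ε.

0.682 ε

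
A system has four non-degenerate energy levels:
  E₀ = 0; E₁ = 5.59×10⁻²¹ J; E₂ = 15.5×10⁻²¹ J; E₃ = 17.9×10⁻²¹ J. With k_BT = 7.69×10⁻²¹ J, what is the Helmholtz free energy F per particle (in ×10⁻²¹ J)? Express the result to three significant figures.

-4.14 ×10⁻²¹ J

Eᵢ/kT = 0, 0.72692, 2.0156, 2.3277.
Z = Σ e^(−Eᵢ/kT) = e^(−0) + e^(−0.72692) + e^(−2.0156) + e^(−2.3277) = 1.0000 + 0.48340 + 0.13324 + 0.097520 = 1.7142.
F = −kT ln Z = −7.69 × ln(1.7142) = −7.69 × 0.53895 = -4.14 ×10⁻²¹ J.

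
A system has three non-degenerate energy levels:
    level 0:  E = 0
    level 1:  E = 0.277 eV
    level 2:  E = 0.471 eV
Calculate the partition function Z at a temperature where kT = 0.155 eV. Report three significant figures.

Eᵢ/kT = 0, 1.7871, 3.0387.
Z = Σ e^(−Eᵢ/kT) = e^(−0) + e^(−1.7871) + e^(−3.0387) = 1.0000 + 0.16745 + 0.047897 = 1.2153.

Z = 1.22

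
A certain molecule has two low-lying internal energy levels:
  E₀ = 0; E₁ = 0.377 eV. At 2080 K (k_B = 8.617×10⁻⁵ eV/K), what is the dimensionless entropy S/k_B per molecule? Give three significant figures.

k_BT = 8.617×10⁻⁵ × 2080 K = 0.17923 eV.
Eᵢ/kT = 0, 2.1034.
Z = Σ e^(−Eᵢ/kT) = e^(−0) + e^(−2.1034) = 1.0000 + 0.12204 = 1.1220.
⟨E⟩ = Σ EᵢPᵢ = 0.041006 eV.
S/k_B = ln Z + ⟨E⟩/kT = ln(1.1220) + 0.041006/0.17923 = 0.11511 + 0.22879 = 0.344.

0.344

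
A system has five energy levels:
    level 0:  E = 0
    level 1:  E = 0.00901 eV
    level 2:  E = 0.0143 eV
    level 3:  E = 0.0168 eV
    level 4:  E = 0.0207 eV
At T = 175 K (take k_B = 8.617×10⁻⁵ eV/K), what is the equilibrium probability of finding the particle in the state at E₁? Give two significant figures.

k_BT = 8.617×10⁻⁵ × 175 K = 0.01508 eV.
Eᵢ/kT = 0, 0.5975, 0.9483, 1.114, 1.373.
Z = Σ e^(−Eᵢ/kT) = e^(−0) + e^(−0.5975) + e^(−0.9483) + e^(−1.114) + e^(−1.373) = 1.000 + 0.5502 + 0.3874 + 0.3282 + 0.2533 = 2.519.
P₁ = e^(−E₁/kT) / Z = 0.5502/2.519 = 0.22.

0.22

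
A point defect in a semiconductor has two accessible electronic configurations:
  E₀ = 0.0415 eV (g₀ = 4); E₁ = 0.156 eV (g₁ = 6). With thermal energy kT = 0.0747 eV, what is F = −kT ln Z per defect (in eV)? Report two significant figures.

-0.083 eV

Eᵢ/kT = 0.5556, 2.088.
Z = Σ gᵢe^(−Eᵢ/kT) = 4·e^(−0.5556) + 6·e^(−2.088) = 2.295 + 0.7436 = 3.039.
F = −kT ln Z = −0.0747 × ln(3.039) = −0.0747 × 1.112 = -0.083 eV.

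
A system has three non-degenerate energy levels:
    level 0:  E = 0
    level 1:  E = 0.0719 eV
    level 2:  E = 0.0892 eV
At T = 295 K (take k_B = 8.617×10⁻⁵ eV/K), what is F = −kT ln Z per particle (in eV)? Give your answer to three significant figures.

-0.00217 eV

k_BT = 8.617×10⁻⁵ × 295 K = 0.025420 eV.
Eᵢ/kT = 0, 2.8285, 3.5090.
Z = Σ e^(−Eᵢ/kT) = e^(−0) + e^(−2.8285) + e^(−3.5090) = 1.0000 + 0.059101 + 0.029927 = 1.0890.
F = −kT ln Z = −0.025420 × ln(1.0890) = −0.025420 × 0.085260 = -0.00217 eV.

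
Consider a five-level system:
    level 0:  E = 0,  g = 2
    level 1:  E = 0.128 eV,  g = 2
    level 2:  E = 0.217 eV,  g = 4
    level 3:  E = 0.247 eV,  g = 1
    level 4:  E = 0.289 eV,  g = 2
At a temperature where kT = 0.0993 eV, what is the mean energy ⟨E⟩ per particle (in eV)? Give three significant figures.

Eᵢ/kT = 0, 1.2890, 2.1853, 2.4874, 2.9104.
Z = Σ gᵢe^(−Eᵢ/kT) = 2·e^(−0) + 2·e^(−1.2890) + 4·e^(−2.1853) + 1·e^(−2.4874) + 2·e^(−2.9104) = 2.0000 + 0.55109 + 0.44978 + 0.083126 + 0.10891 = 3.1929.
⟨E⟩ = Σ Eᵢ gᵢe^(−Eᵢ/kT) / Z = (0·2.0000 + 0.128·0.55109 + 0.217·0.44978 + 0.247·0.083126 + 0.289·0.10891) / 3.1929 = 0.0689 eV.

0.0689 eV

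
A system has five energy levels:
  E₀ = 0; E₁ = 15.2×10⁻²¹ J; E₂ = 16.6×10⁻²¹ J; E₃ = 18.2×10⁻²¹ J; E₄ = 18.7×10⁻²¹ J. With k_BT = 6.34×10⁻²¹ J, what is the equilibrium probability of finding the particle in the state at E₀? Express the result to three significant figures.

0.786

Eᵢ/kT = 0, 2.3975, 2.6183, 2.8707, 2.9495.
Z = Σ e^(−Eᵢ/kT) = e^(−0) + e^(−2.3975) + e^(−2.6183) + e^(−2.8707) + e^(−2.9495) = 1.0000 + 0.090945 + 0.072927 + 0.056659 + 0.052366 = 1.2729.
P₀ = e^(−E₀/kT) / Z = 1.0000/1.2729 = 0.786.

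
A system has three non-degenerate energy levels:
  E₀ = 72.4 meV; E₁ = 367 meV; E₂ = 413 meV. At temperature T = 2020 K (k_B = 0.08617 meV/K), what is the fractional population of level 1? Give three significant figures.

0.139

k_BT = 0.08617 × 2020 K = 174.06 meV.
Eᵢ/kT = 0.41595, 2.1085, 2.3727.
Z = Σ e^(−Eᵢ/kT) = e^(−0.41595) + e^(−2.1085) + e^(−2.3727) = 0.65971 + 0.12142 + 0.093229 = 0.87436.
P₁ = e^(−E₁/kT) / Z = 0.12142/0.87436 = 0.139.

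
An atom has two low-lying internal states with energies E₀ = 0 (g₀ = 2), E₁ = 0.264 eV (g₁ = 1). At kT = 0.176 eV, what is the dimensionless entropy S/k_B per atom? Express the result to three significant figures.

0.949

Eᵢ/kT = 0, 1.5000.
Z = Σ gᵢe^(−Eᵢ/kT) = 2·e^(−0) + 1·e^(−1.5000) = 2.0000 + 0.22313 = 2.2231.
⟨E⟩ = Σ EᵢPᵢ = 0.026497 eV.
S/k_B = ln Z + ⟨E⟩/kT = ln(2.2231) + 0.026497/0.176 = 0.79890 + 0.15055 = 0.949.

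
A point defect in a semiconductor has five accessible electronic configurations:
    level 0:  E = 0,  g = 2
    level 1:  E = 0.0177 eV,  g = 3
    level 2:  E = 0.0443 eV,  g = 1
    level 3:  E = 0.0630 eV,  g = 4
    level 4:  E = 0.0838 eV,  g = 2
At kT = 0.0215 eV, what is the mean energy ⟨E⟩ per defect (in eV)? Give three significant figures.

Eᵢ/kT = 0, 0.82326, 2.0605, 2.9302, 3.8977.
Z = Σ gᵢe^(−Eᵢ/kT) = 2·e^(−0) + 3·e^(−0.82326) + 1·e^(−2.0605) + 4·e^(−2.9302) + 2·e^(−3.8977) = 2.0000 + 1.3170 + 0.12739 + 0.21355 + 0.040577 = 3.6985.
⟨E⟩ = Σ Eᵢ gᵢe^(−Eᵢ/kT) / Z = (0·2.0000 + 0.0177·1.3170 + 0.0443·0.12739 + 0.0630·0.21355 + 0.0838·0.040577) / 3.6985 = 0.0124 eV.

0.0124 eV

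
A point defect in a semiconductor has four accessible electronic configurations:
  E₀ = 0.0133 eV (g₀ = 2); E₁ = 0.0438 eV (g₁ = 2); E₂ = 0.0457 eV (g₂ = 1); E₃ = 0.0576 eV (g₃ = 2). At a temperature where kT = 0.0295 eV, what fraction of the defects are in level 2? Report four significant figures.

Eᵢ/kT = 0.450847, 1.48475, 1.54915, 1.95254.
Z = Σ gᵢe^(−Eᵢ/kT) = 2·e^(−0.450847) + 2·e^(−1.48475) + 1·e^(−1.54915) + 2·e^(−1.95254) = 1.27418 + 0.453118 + 0.212428 + 0.283826 = 2.22355.
P₂ = g₂ e^(−E₂/kT) / Z = 0.212428/2.22355 = 0.09554.

0.09554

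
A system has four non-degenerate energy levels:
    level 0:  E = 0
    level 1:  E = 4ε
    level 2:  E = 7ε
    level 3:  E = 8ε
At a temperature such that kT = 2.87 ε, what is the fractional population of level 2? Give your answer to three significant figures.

0.0625

Eᵢ/kT = 0, 1.3937, 2.4390, 2.7875.
Z = Σ e^(−Eᵢ/kT) = e^(−0) + e^(−1.3937) + e^(−2.4390) + e^(−2.7875) = 1.0000 + 0.24816 + 0.087248 + 0.061575 = 1.3970.
P₂ = e^(−E₂/kT) / Z = 0.087248/1.3970 = 0.0625.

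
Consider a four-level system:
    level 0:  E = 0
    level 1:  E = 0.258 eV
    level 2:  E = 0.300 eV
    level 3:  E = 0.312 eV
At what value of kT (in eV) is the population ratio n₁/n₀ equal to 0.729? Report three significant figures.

0.816 eV

n₁/n₀ = exp[−(E₁−E₀)/kT] = 0.729.
⇒ (E₁−E₀)/kT = ln(1/0.729) = ln(1.3717) = 0.31605.
kT = 0.258 eV / 0.31605 = 0.816 eV.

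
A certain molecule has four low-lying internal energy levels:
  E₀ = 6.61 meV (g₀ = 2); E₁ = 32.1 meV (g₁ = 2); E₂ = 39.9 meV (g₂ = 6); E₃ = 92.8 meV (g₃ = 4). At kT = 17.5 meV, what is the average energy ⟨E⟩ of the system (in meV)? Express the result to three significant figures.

19.6 meV

Eᵢ/kT = 0.37771, 1.8343, 2.2800, 5.3029.
Z = Σ gᵢe^(−Eᵢ/kT) = 2·e^(−0.37771) + 2·e^(−1.8343) + 6·e^(−2.2800) + 4·e^(−5.3029) = 1.3709 + 0.31945 + 0.61371 + 0.019909 = 2.3240.
⟨E⟩ = Σ Eᵢ gᵢe^(−Eᵢ/kT) / Z = (6.61·1.3709 + 32.1·0.31945 + 39.9·0.61371 + 92.8·0.019909) / 2.3240 = 19.6 meV.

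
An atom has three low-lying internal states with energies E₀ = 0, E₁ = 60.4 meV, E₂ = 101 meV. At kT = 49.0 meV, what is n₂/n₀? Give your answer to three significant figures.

0.127

n₂/n₀ = exp[−(E₂−E₀)/kT] = exp(−(101 meV)/(49.0 meV)) = exp(-2.0612) = 0.127.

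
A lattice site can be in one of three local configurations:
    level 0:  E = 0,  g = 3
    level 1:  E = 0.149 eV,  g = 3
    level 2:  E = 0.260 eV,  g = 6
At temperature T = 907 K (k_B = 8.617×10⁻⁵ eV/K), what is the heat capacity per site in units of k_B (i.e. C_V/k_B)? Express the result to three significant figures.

0.911

k_BT = 8.617×10⁻⁵ × 907 K = 0.078156 eV.
Eᵢ/kT = 0, 1.9064, 3.3267.
Z = Σ gᵢe^(−Eᵢ/kT) = 3·e^(−0) + 3·e^(−1.9064) + 6·e^(−3.3267) = 3.0000 + 0.44584 + 0.21547 = 3.6613.
⟨E⟩ = 0.033445 eV, ⟨E²⟩ = 0.0066817 eV².
C_V/k_B = (⟨E²⟩ − ⟨E⟩²)/(kT)² = (0.0066817 − 0.0011186)/0.0061084 = 0.911.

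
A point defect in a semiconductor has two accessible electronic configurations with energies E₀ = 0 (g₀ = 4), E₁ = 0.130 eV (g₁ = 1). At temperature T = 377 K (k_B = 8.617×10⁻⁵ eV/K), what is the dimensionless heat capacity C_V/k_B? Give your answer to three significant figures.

0.0725

k_BT = 8.617×10⁻⁵ × 377 K = 0.032486 eV.
Eᵢ/kT = 0, 4.0017.
Z = Σ gᵢe^(−Eᵢ/kT) = 4·e^(−0) + 1·e^(−4.0017) = 4.0000 + 0.018285 = 4.0183.
⟨E⟩ = 0.00059156 eV, ⟨E²⟩ = 0.000076902 eV².
C_V/k_B = (⟨E²⟩ − ⟨E⟩²)/(kT)² = (0.000076902 − 0.00000034994)/0.0010553 = 0.0725.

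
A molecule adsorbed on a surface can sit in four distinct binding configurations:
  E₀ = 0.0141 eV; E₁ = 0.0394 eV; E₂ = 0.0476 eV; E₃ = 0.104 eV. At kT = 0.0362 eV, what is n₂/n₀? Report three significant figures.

0.396

n₂/n₀ = exp[−(E₂−E₀)/kT] = exp(−(0.0335 eV)/(0.0362 eV)) = exp(-0.92541) = 0.396.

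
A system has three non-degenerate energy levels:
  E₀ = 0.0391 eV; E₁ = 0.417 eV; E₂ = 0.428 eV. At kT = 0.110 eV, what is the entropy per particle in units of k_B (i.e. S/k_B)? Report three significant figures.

Eᵢ/kT = 0.35545, 3.7909, 3.8909.
Z = Σ e^(−Eᵢ/kT) = e^(−0.35545) + e^(−3.7909) + e^(−3.8909) = 0.70086 + 0.022575 + 0.020427 = 0.74386.
⟨E⟩ = Σ EᵢPᵢ = 0.061248 eV.
S/k_B = ln Z + ⟨E⟩/kT = ln(0.74386) + 0.061248/0.110 = -0.29590 + 0.55680 = 0.261.

0.261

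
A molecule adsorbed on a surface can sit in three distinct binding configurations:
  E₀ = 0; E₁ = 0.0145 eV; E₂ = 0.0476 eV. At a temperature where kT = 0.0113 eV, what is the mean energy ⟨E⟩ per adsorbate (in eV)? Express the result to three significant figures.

0.00366 eV

Eᵢ/kT = 0, 1.2832, 4.2124.
Z = Σ e^(−Eᵢ/kT) = e^(−0) + e^(−1.2832) + e^(−4.2124) = 1.0000 + 0.27715 + 0.014811 = 1.2920.
⟨E⟩ = Σ Eᵢ e^(−Eᵢ/kT) / Z = (0·1.0000 + 0.0145·0.27715 + 0.0476·0.014811) / 1.2920 = 0.00366 eV.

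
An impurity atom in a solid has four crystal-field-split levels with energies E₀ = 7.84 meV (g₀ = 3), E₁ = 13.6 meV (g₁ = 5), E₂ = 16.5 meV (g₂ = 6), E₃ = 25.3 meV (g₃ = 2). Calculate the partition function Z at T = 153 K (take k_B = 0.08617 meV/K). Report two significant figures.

Z = 5.4

k_BT = 0.08617 × 153 K = 13.18 meV.
Eᵢ/kT = 0.5948, 1.032, 1.252, 1.920.
Z = Σ gᵢe^(−Eᵢ/kT) = 3·e^(−0.5948) + 5·e^(−1.032) + 6·e^(−1.252) + 2·e^(−1.920) = 1.655 + 1.781 + 1.716 + 0.2932 = 5.445.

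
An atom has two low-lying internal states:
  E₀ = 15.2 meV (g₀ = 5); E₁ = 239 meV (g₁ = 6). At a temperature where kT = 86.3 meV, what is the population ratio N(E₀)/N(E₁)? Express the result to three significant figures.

11.1

n₀/n₁ = (g₀/g₁) exp[−(E₀−E₁)/kT] = (5/6) × exp(−(-223.8 meV)/(86.3 meV)) = (5/6) × exp(2.5933) = 11.1.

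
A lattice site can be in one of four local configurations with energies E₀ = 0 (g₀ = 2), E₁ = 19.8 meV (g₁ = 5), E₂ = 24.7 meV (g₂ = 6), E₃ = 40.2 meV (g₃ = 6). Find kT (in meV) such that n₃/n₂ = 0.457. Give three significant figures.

19.8 meV

n₃/n₂ = (g₃/g₂) exp[−(E₃−E₂)/kT] = 0.457.
⇒ (E₃−E₂)/kT = ln((6/6)/0.457) = ln(2.1882) = 0.78308.
kT = 15.5 meV / 0.78308 = 19.8 meV.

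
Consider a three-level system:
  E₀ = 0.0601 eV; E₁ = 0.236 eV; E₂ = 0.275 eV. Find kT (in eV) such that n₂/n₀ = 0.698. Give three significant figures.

0.598 eV

n₂/n₀ = exp[−(E₂−E₀)/kT] = 0.698.
⇒ (E₂−E₀)/kT = ln(1/0.698) = ln(1.4327) = 0.35956.
kT = 0.2149 eV / 0.35956 = 0.598 eV.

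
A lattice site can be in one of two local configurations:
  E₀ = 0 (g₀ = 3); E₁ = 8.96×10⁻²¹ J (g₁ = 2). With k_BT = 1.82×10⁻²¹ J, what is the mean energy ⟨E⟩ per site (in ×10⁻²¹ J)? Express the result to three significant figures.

Eᵢ/kT = 0, 4.9231.
Z = Σ gᵢe^(−Eᵢ/kT) = 3·e^(−0) + 2·e^(−4.9231) = 3.0000 + 0.014553 = 3.0146.
⟨E⟩ = Σ Eᵢ gᵢe^(−Eᵢ/kT) / Z = (0·3.0000 + 8.96·0.014553) / 3.0146 = 0.0433 ×10⁻²¹ J.

0.0433 ×10⁻²¹ J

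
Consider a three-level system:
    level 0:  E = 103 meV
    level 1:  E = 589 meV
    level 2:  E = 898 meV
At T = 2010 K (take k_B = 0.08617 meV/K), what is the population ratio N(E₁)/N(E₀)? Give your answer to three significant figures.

0.0604

k_BT = 0.08617 × 2010 K = 173.20 meV.
n₁/n₀ = exp[−(E₁−E₀)/kT] = exp(−(486 meV)/(173.20 meV)) = exp(-2.8060) = 0.0604.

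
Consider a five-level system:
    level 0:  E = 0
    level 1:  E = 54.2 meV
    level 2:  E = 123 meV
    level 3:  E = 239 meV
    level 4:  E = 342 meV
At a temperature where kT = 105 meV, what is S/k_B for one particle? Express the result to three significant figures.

1.22

Eᵢ/kT = 0, 0.51619, 1.1714, 2.2762, 3.2571.
Z = Σ e^(−Eᵢ/kT) = e^(−0) + e^(−0.51619) + e^(−1.1714) + e^(−2.2762) + e^(−3.2571) = 1.0000 + 0.59679 + 0.30993 + 0.10267 + 0.038500 = 2.0479.
⟨E⟩ = Σ EᵢPᵢ = 52.821 meV.
S/k_B = ln Z + ⟨E⟩/kT = ln(2.0479) + 52.821/105 = 0.71681 + 0.50306 = 1.22.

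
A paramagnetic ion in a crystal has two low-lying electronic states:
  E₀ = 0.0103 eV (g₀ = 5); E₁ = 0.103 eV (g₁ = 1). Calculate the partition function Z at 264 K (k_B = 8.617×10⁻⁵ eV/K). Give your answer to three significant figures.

k_BT = 8.617×10⁻⁵ × 264 K = 0.022749 eV.
Eᵢ/kT = 0.45277, 4.5277.
Z = Σ gᵢe^(−Eᵢ/kT) = 5·e^(−0.45277) + 1·e^(−4.5277) = 3.1793 + 0.010806 = 3.1901.

Z = 3.19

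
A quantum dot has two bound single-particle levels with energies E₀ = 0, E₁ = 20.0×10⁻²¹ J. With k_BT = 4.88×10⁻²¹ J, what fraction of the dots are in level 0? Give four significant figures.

0.9837

Eᵢ/kT = 0, 4.09836.
Z = Σ e^(−Eᵢ/kT) = e^(−0) + e^(−4.09836) = 1.00000 + 0.0165999 = 1.01660.
P₀ = e^(−E₀/kT) / Z = 1.00000/1.01660 = 0.9837.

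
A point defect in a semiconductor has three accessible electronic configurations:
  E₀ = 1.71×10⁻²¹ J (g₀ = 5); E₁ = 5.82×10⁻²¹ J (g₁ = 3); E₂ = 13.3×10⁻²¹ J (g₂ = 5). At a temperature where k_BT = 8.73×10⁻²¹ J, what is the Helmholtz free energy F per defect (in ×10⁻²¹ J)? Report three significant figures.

Eᵢ/kT = 0.19588, 0.66667, 1.5235.
Z = Σ gᵢe^(−Eᵢ/kT) = 5·e^(−0.19588) + 3·e^(−0.66667) + 5·e^(−1.5235) = 4.1106 + 1.5402 + 1.0897 = 6.7405.
F = −kT ln Z = −8.73 × ln(6.7405) = −8.73 × 1.9081 = -16.7 ×10⁻²¹ J.

-16.7 ×10⁻²¹ J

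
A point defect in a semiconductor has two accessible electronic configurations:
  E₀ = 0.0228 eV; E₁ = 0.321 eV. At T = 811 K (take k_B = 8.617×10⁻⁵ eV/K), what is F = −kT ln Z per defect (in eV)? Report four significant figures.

0.02183 eV

k_BT = 8.617×10⁻⁵ × 811 K = 0.0698839 eV.
Eᵢ/kT = 0.326255, 4.59333.
Z = Σ e^(−Eᵢ/kT) = e^(−0.326255) + e^(−4.59333) = 0.721621 + 0.0101191 = 0.731740.
F = −kT ln Z = −0.0698839 × ln(0.731740) = −0.0698839 × -0.312330 = 0.02183 eV.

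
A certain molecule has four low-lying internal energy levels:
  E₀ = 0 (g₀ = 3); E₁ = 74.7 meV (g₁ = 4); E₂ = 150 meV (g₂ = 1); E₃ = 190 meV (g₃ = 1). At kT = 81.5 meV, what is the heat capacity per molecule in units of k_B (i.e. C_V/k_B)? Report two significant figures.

Eᵢ/kT = 0, 0.9166, 1.840, 2.331.
Z = Σ gᵢe^(−Eᵢ/kT) = 3·e^(−0) + 4·e^(−0.9166) + 1·e^(−1.840) + 1·e^(−2.331) = 3.000 + 1.600 + 0.1588 + 0.09720 = 4.856.
⟨E⟩ = 33.32 meV, ⟨E²⟩ = 3297 meV².
C_V/k_B = (⟨E²⟩ − ⟨E⟩²)/(kT)² = (3297 − 1110)/6642 = 0.33.

0.33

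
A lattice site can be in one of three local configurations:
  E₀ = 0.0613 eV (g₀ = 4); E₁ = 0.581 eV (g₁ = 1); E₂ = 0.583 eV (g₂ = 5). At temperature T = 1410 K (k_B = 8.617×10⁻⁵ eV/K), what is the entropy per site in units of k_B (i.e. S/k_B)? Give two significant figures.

1.5

k_BT = 8.617×10⁻⁵ × 1410 K = 0.1215 eV.
Eᵢ/kT = 0.5045, 4.782, 4.798.
Z = Σ gᵢe^(−Eᵢ/kT) = 4·e^(−0.5045) + 1·e^(−4.782) + 5·e^(−4.798) = 2.415 + 0.008379 + 0.04123 = 2.465.
⟨E⟩ = Σ EᵢPᵢ = 0.07178 eV.
S/k_B = ln Z + ⟨E⟩/kT = ln(2.465) + 0.07178/0.1215 = 0.9022 + 0.5908 = 1.5.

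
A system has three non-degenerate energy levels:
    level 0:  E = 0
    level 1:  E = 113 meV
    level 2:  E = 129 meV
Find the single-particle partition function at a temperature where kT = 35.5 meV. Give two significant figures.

Eᵢ/kT = 0, 3.183, 3.634.
Z = Σ e^(−Eᵢ/kT) = e^(−0) + e^(−3.183) + e^(−3.634) = 1.000 + 0.04146 + 0.02641 = 1.068.

Z = 1.1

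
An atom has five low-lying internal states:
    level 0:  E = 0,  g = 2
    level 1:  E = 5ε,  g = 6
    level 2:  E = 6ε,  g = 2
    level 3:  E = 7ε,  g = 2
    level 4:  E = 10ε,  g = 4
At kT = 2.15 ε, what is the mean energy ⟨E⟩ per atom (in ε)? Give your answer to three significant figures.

Eᵢ/kT = 0, 2.3256, 2.7907, 3.2558, 4.6512.
Z = Σ gᵢe^(−Eᵢ/kT) = 2·e^(−0) + 6·e^(−2.3256) + 2·e^(−2.7907) + 2·e^(−3.2558) + 4·e^(−4.6512) = 2.0000 + 0.58635 + 0.12276 + 0.077100 + 0.038201 = 2.8244.
⟨E⟩ = Σ Eᵢ gᵢe^(−Eᵢ/kT) / Z = (0·2.0000 + 5·0.58635 + 6·0.12276 + 7·0.077100 + 10·0.038201) / 2.8244 = 1.63 ε.

1.63 ε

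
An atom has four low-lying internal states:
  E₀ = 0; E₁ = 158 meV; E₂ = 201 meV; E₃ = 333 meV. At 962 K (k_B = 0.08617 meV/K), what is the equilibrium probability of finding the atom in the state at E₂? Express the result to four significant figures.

k_BT = 0.08617 × 962 K = 82.8955 meV.
Eᵢ/kT = 0, 1.90601, 2.42474, 4.01711.
Z = Σ e^(−Eᵢ/kT) = e^(−0) + e^(−1.90601) + e^(−2.42474) + e^(−4.01711) = 1.00000 + 0.148672 + 0.0885011 + 0.0180049 = 1.25518.
P₂ = e^(−E₂/kT) / Z = 0.0885011/1.25518 = 0.07051.

0.07051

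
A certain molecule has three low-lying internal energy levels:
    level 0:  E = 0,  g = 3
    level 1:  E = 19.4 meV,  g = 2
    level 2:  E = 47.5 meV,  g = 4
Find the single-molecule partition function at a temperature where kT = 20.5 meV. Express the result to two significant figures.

Eᵢ/kT = 0, 0.9463, 2.317.
Z = Σ gᵢe^(−Eᵢ/kT) = 3·e^(−0) + 2·e^(−0.9463) + 4·e^(−2.317) = 3.000 + 0.7763 + 0.3943 = 4.171.

Z = 4.2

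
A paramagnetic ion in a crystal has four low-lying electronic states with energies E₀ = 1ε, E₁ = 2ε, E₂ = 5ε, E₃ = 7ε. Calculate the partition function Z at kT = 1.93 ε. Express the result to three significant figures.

Z = 1.05

Eᵢ/kT = 0.51813, 1.0363, 2.5907, 3.6269.
Z = Σ e^(−Eᵢ/kT) = e^(−0.51813) + e^(−1.0363) + e^(−2.5907) + e^(−3.6269) = 0.59563 + 0.35476 + 0.074968 + 0.026599 = 1.0520.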